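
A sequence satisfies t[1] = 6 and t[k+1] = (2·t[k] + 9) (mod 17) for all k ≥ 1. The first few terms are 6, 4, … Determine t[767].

16

Listing terms: t[1] = 6; t[2] = 4; t[3] = 0; t[4] = 9; t[5] = 10; t[6] = 12; t[7] = 16; t[8] = 7; t[9] = 6.
Since t[9] = t[1] = 6, the sequence is periodic with period 8.
(767 - 1) mod 8 = 6, so t[767] = t[7] = 16.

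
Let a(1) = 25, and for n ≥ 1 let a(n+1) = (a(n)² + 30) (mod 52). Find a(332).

31

Computing terms: a(1) = 25, a(2) = 31, a(3) = 3, a(4) = 39, a(5) = 43, a(6) = 7, a(7) = 27, a(8) = 31.
Since a(8) = a(2) = 31, the sequence is eventually periodic: after a pre-period of length 1 it cycles with period 6.
For n ≥ 2, a(n) depends only on (n - 2) mod 6. (332 - 2) mod 6 = 0, so a(332) = a(2) = 31.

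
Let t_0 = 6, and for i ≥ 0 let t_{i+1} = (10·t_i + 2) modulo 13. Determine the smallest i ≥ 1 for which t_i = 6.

6

t_0 = 6,  t_1 = 10,  t_2 = 11,  t_3 = 8,  t_4 = 4,  t_5 = 3,  t_6 = 6.
The sequence repeats with period 6.
The value 6 next appears (with i ≥ 1) at t_6.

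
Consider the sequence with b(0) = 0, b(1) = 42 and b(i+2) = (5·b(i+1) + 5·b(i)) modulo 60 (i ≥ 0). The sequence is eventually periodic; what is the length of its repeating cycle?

3

Listing terms: b(0) = 0,  b(1) = 42,  b(2) = 30,  b(3) = 0,  b(4) = 30,  b(5) = 30,  b(6) = 0.
Since (b(5), b(6)) = (b(2), b(3)) = (30, 0) (two consecutive terms determine the rest), the sequence is eventually periodic: after a pre-period of length 2 it cycles with period 3.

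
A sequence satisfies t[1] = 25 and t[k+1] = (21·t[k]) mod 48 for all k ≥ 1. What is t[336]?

We have t[1] = 25, t[2] = 45, t[3] = 33, t[4] = 21, t[5] = 9, t[6] = 45.
Since t[6] = t[2] = 45, the sequence is eventually periodic: after a pre-period of length 1 it cycles with period 4.
For k ≥ 2, t[k] depends only on (k - 2) mod 4. (336 - 2) mod 4 = 2, so t[336] = t[4] = 21.

21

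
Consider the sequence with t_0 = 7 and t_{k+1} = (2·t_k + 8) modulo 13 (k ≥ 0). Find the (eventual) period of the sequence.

12

t_0 = 7; t_1 = 9; t_2 = 0; t_3 = 8; t_4 = 11; t_5 = 4; t_6 = 3; t_7 = 1; t_8 = 10; t_9 = 2; t_{10} = 12; t_{11} = 6; t_{12} = 7.
Since t_{12} = t_0 = 7, the sequence is periodic with period 12.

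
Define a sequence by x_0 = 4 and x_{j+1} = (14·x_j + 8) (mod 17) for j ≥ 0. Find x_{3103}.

7

Listing terms: x_0 = 4,  x_1 = 13,  x_2 = 3,  x_3 = 16,  x_4 = 11,  x_5 = 9,  x_6 = 15,  x_7 = 14,  x_8 = 0,  x_9 = 8,  x_{10} = 1,  x_{11} = 5,  x_{12} = 10,  x_{13} = 12,  x_{14} = 6,  x_{15} = 7,  x_{16} = 4.
The sequence repeats with period 16.
(3103 - 0) mod 16 = 15, so x_{3103} = x_{15} = 7.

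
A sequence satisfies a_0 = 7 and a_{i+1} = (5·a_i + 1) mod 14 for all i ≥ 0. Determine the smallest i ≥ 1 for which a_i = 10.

Listing terms: a_0 = 7; a_1 = 8; a_2 = 13; a_3 = 10; a_4 = 9; a_5 = 4; a_6 = 7.
Since a_6 = a_0 = 7, the sequence is periodic with period 6.
The value 10 first appears (with i ≥ 1) at a_3.

3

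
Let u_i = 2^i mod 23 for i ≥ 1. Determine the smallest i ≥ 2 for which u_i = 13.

7

Computing terms: u_1 = 2; u_2 = 4; u_3 = 8; u_4 = 16; u_5 = 9; u_6 = 18; u_7 = 13; u_8 = 3; u_9 = 6; u_{10} = 12; u_{11} = 1; u_{12} = 2.
Since u_{12} = u_1 = 2, the sequence is periodic with period 11.
The value 13 first appears (with i ≥ 2) at u_7.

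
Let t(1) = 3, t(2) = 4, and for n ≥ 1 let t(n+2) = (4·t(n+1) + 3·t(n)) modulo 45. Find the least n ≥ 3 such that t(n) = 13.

t(1) = 3,  t(2) = 4,  t(3) = 25,  t(4) = 22,  t(5) = 28,  t(6) = 43,  t(7) = 31,  t(8) = 28,  t(9) = 25,  t(10) = 4,  t(11) = 1,  t(12) = 16,  t(13) = 22,  t(14) = 1,  t(15) = 25,  t(16) = 13,  t(17) = 37,  t(18) = 7,  t(19) = 4,  t(20) = 37,  t(21) = 25,  t(22) = 31,  t(23) = 19,  t(24) = 34,  t(25) = 13,  t(26) = 19,  t(27) = 25,  t(28) = 22.
Since (t(27), t(28)) = (t(3), t(4)) = (25, 22) (two consecutive terms determine the rest), the sequence is eventually periodic: after a pre-period of length 2 it cycles with period 24.
The value 13 first appears (with n ≥ 3) at t(16).

16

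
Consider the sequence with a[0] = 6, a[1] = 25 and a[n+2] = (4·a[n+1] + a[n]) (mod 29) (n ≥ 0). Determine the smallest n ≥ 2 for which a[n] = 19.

Listing terms: a[0] = 6, a[1] = 25, a[2] = 19, a[3] = 14, a[4] = 17, a[5] = 24, a[6] = 26, a[7] = 12, a[8] = 16, a[9] = 18, a[10] = 1, a[11] = 22, a[12] = 2, a[13] = 1, a[14] = 6, a[15] = 25.
Since (a[14], a[15]) = (a[0], a[1]) = (6, 25) (two consecutive terms determine the rest), the sequence is periodic with period 14.
The value 19 first appears (with n ≥ 2) at a[2].

2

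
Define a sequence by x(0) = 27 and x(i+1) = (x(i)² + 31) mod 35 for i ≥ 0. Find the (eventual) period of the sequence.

3

Computing terms: x(0) = 27, x(1) = 25, x(2) = 26, x(3) = 7, x(4) = 10, x(5) = 26.
Since x(5) = x(2) = 26, the sequence is eventually periodic: after a pre-period of length 2 it cycles with period 3.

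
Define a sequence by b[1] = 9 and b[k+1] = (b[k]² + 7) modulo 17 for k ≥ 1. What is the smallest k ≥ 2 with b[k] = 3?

2

b[1] = 9,  b[2] = 3,  b[3] = 16,  b[4] = 8,  b[5] = 3.
Since b[5] = b[2] = 3, the sequence is eventually periodic: after a pre-period of length 1 it cycles with period 3.
The value 3 first appears (with k ≥ 2) at b[2].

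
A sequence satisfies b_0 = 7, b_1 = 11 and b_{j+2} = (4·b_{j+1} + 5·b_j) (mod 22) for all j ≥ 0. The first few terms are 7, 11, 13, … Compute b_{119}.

1

Computing terms: b_0 = 7, b_1 = 11, b_2 = 13, b_3 = 19, b_4 = 9, b_5 = 21, b_6 = 19, b_7 = 5, b_8 = 5, b_9 = 1, b_{10} = 7, b_{11} = 11.
The sequence repeats with period 10.
(119 - 0) mod 10 = 9, so b_{119} = b_9 = 1.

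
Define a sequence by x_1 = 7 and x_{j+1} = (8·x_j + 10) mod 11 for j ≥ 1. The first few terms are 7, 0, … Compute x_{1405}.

4

Listing terms: x_1 = 7; x_2 = 0; x_3 = 10; x_4 = 2; x_5 = 4; x_6 = 9; x_7 = 5; x_8 = 6; x_9 = 3; x_{10} = 1; x_{11} = 7.
The sequence repeats with period 10.
So x_{1405} = x_{1 + ((1405-1) mod 10)} = x_5 = 4.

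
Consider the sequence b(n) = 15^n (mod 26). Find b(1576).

Listing terms: b(1) = 15,  b(2) = 17,  b(3) = 21,  b(4) = 3,  b(5) = 19,  b(6) = 25,  b(7) = 11,  b(8) = 9,  b(9) = 5,  b(10) = 23,  b(11) = 7,  b(12) = 1,  b(13) = 15.
Since b(13) = b(1) = 15, the sequence is periodic with period 12.
(1576 - 1) mod 12 = 3, so b(1576) = b(4) = 3.

3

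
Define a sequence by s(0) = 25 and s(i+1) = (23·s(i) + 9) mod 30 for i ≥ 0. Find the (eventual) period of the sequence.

s(0) = 25, s(1) = 14, s(2) = 1, s(3) = 2, s(4) = 25.
The sequence repeats with period 4.

4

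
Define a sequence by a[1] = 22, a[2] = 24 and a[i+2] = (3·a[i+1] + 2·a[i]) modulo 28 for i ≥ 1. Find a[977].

4

Computing terms: a[1] = 22,  a[2] = 24,  a[3] = 4,  a[4] = 4,  a[5] = 20,  a[6] = 12,  a[7] = 20,  a[8] = 0,  a[9] = 12,  a[10] = 8,  a[11] = 20,  a[12] = 20,  a[13] = 16,  a[14] = 4,  a[15] = 16,  a[16] = 0,  a[17] = 4,  a[18] = 12,  a[19] = 16,  a[20] = 16,  a[21] = 24,  a[22] = 20,  a[23] = 24,  a[24] = 0,  a[25] = 20,  a[26] = 4,  a[27] = 24,  a[28] = 24,  a[29] = 8,  a[30] = 16,  a[31] = 8,  a[32] = 0,  a[33] = 16,  a[34] = 20,  a[35] = 8,  a[36] = 8,  a[37] = 12,  a[38] = 24,  a[39] = 12,  a[40] = 0,  a[41] = 24,  a[42] = 16,  a[43] = 12,  a[44] = 12,  a[45] = 4,  a[46] = 8,  a[47] = 4,  a[48] = 0,  a[49] = 8,  a[50] = 24,  a[51] = 4.
Since (a[50], a[51]) = (a[2], a[3]) = (24, 4) (two consecutive terms determine the rest), the sequence is eventually periodic: after a pre-period of length 1 it cycles with period 48.
For i ≥ 2, a[i] depends only on (i - 2) mod 48. (977 - 2) mod 48 = 15, so a[977] = a[17] = 4.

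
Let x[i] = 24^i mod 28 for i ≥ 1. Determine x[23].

12

Computing terms: x[1] = 24,  x[2] = 16,  x[3] = 20,  x[4] = 4,  x[5] = 12,  x[6] = 8,  x[7] = 24.
Since x[7] = x[1] = 24, the sequence is periodic with period 6.
So x[23] = x[1 + ((23-1) mod 6)] = x[5] = 12.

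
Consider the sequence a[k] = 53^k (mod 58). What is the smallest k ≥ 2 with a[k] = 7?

5

Listing terms: a[1] = 53; a[2] = 25; a[3] = 49; a[4] = 45; a[5] = 7; a[6] = 23; a[7] = 1; a[8] = 53.
The sequence repeats with period 7.
The value 7 first appears (with k ≥ 2) at a[5].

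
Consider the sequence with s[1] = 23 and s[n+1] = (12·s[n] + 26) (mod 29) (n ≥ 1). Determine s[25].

We have s[1] = 23,  s[2] = 12,  s[3] = 25,  s[4] = 7,  s[5] = 23.
Since s[5] = s[1] = 23, the sequence is periodic with period 4.
So s[25] = s[1 + ((25-1) mod 4)] = s[1] = 23.

23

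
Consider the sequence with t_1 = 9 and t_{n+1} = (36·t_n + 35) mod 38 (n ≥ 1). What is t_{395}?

11

Listing terms: t_1 = 9; t_2 = 17; t_3 = 1; t_4 = 33; t_5 = 7; t_6 = 21; t_7 = 31; t_8 = 11; t_9 = 13; t_{10} = 9.
Since t_{10} = t_1 = 9, the sequence is periodic with period 9.
(395 - 1) mod 9 = 7, so t_{395} = t_8 = 11.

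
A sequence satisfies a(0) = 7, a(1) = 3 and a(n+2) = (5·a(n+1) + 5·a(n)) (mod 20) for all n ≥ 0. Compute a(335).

0

a(0) = 7, a(1) = 3, a(2) = 10, a(3) = 5, a(4) = 15, a(5) = 0, a(6) = 15, a(7) = 15, a(8) = 10, a(9) = 5.
Since (a(8), a(9)) = (a(2), a(3)) = (10, 5) (two consecutive terms determine the rest), the sequence is eventually periodic: after a pre-period of length 2 it cycles with period 6.
For n ≥ 2, a(n) depends only on (n - 2) mod 6. (335 - 2) mod 6 = 3, so a(335) = a(5) = 0.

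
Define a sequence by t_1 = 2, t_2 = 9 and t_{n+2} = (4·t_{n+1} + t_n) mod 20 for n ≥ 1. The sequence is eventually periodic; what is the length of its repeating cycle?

Computing terms: t_1 = 2, t_2 = 9, t_3 = 18, t_4 = 1, t_5 = 2, t_6 = 9.
The sequence repeats with period 4.

4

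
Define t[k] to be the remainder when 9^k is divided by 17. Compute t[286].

4

t[1] = 9,  t[2] = 13,  t[3] = 15,  t[4] = 16,  t[5] = 8,  t[6] = 4,  t[7] = 2,  t[8] = 1,  t[9] = 9.
The sequence repeats with period 8.
So t[286] = t[1 + ((286-1) mod 8)] = t[6] = 4.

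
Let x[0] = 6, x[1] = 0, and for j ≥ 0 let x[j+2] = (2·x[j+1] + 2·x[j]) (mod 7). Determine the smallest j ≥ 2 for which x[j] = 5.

2

Listing terms: x[0] = 6, x[1] = 0, x[2] = 5, x[3] = 3, x[4] = 2, x[5] = 3, x[6] = 3, x[7] = 5, x[8] = 2, x[9] = 0, x[10] = 4, x[11] = 1, x[12] = 3, x[13] = 1, x[14] = 1, x[15] = 4, x[16] = 3, x[17] = 0, x[18] = 6, x[19] = 5, x[20] = 1, x[21] = 5, x[22] = 5, x[23] = 6, x[24] = 1, x[25] = 0, x[26] = 2, x[27] = 4, x[28] = 5, x[29] = 4, x[30] = 4, x[31] = 2, x[32] = 5, x[33] = 0, x[34] = 3, x[35] = 6, x[36] = 4, x[37] = 6, x[38] = 6, x[39] = 3, x[40] = 4, x[41] = 0, x[42] = 1, x[43] = 2, x[44] = 6, x[45] = 2, x[46] = 2, x[47] = 1, x[48] = 6, x[49] = 0.
The sequence repeats with period 48.
The value 5 first appears (with j ≥ 2) at x[2].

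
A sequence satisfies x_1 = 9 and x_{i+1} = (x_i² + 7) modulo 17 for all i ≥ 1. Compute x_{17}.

Computing terms: x_1 = 9, x_2 = 3, x_3 = 16, x_4 = 8, x_5 = 3.
Since x_5 = x_2 = 3, the sequence is eventually periodic: after a pre-period of length 1 it cycles with period 3.
For i ≥ 2, x_i depends only on (i - 2) mod 3. (17 - 2) mod 3 = 0, so x_{17} = x_2 = 3.

3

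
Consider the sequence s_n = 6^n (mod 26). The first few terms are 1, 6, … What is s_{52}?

22

s_0 = 1, s_1 = 6, s_2 = 10, s_3 = 8, s_4 = 22, s_5 = 2, s_6 = 12, s_7 = 20, s_8 = 16, s_9 = 18, s_{10} = 4, s_{11} = 24, s_{12} = 14, s_{13} = 6.
Since s_{13} = s_1 = 6, the sequence is eventually periodic: after a pre-period of length 1 it cycles with period 12.
For n ≥ 1, s_n depends only on (n - 1) mod 12. (52 - 1) mod 12 = 3, so s_{52} = s_4 = 22.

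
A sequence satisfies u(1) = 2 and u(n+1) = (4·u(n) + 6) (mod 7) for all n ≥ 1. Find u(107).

Computing terms: u(1) = 2; u(2) = 0; u(3) = 6; u(4) = 2.
The sequence repeats with period 3.
(107 - 1) mod 3 = 1, so u(107) = u(2) = 0.

0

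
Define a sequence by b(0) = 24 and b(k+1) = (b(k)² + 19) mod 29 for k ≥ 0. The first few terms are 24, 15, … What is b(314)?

12

Listing terms: b(0) = 24,  b(1) = 15,  b(2) = 12,  b(3) = 18,  b(4) = 24.
Since b(4) = b(0) = 24, the sequence is periodic with period 4.
(314 - 0) mod 4 = 2, so b(314) = b(2) = 12.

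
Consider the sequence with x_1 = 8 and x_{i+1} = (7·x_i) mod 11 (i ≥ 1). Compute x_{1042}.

Listing terms: x_1 = 8,  x_2 = 1,  x_3 = 7,  x_4 = 5,  x_5 = 2,  x_6 = 3,  x_7 = 10,  x_8 = 4,  x_9 = 6,  x_{10} = 9,  x_{11} = 8.
Since x_{11} = x_1 = 8, the sequence is periodic with period 10.
(1042 - 1) mod 10 = 1, so x_{1042} = x_2 = 1.

1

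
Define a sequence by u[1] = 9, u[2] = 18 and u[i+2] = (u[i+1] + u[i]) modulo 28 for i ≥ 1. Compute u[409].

5

Computing terms: u[1] = 9,  u[2] = 18,  u[3] = 27,  u[4] = 17,  u[5] = 16,  u[6] = 5,  u[7] = 21,  u[8] = 26,  u[9] = 19,  u[10] = 17,  u[11] = 8,  u[12] = 25,  u[13] = 5,  u[14] = 2,  u[15] = 7,  u[16] = 9,  u[17] = 16,  u[18] = 25,  u[19] = 13,  u[20] = 10,  u[21] = 23,  u[22] = 5,  u[23] = 0,  u[24] = 5,  u[25] = 5,  u[26] = 10,  u[27] = 15,  u[28] = 25,  u[29] = 12,  u[30] = 9,  u[31] = 21,  u[32] = 2,  u[33] = 23,  u[34] = 25,  u[35] = 20,  u[36] = 17,  u[37] = 9,  u[38] = 26,  u[39] = 7,  u[40] = 5,  u[41] = 12,  u[42] = 17,  u[43] = 1,  u[44] = 18,  u[45] = 19,  u[46] = 9,  u[47] = 0,  u[48] = 9,  u[49] = 9,  u[50] = 18.
The sequence repeats with period 48.
So u[409] = u[1 + ((409-1) mod 48)] = u[25] = 5.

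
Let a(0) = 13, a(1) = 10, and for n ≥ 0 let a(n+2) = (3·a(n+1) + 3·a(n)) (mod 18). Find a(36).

a(0) = 13; a(1) = 10; a(2) = 15; a(3) = 3; a(4) = 0; a(5) = 9; a(6) = 9; a(7) = 0; a(8) = 9.
Since (a(7), a(8)) = (a(4), a(5)) = (0, 9) (two consecutive terms determine the rest), the sequence is eventually periodic: after a pre-period of length 4 it cycles with period 3.
For n ≥ 4, a(n) depends only on (n - 4) mod 3. (36 - 4) mod 3 = 2, so a(36) = a(6) = 9.

9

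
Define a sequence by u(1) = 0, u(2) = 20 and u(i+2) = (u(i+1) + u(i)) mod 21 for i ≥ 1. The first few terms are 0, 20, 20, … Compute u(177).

We have u(1) = 0, u(2) = 20, u(3) = 20, u(4) = 19, u(5) = 18, u(6) = 16, u(7) = 13, u(8) = 8, u(9) = 0, u(10) = 8, u(11) = 8, u(12) = 16, u(13) = 3, u(14) = 19, u(15) = 1, u(16) = 20, u(17) = 0, u(18) = 20.
The sequence repeats with period 16.
So u(177) = u(1 + ((177-1) mod 16)) = u(1) = 0.

0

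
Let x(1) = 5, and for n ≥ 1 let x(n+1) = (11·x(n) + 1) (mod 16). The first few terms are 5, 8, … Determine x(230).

Computing terms: x(1) = 5, x(2) = 8, x(3) = 9, x(4) = 4, x(5) = 13, x(6) = 0, x(7) = 1, x(8) = 12, x(9) = 5.
Since x(9) = x(1) = 5, the sequence is periodic with period 8.
(230 - 1) mod 8 = 5, so x(230) = x(6) = 0.

0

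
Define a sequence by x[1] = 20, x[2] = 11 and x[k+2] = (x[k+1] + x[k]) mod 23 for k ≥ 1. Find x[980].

13

x[1] = 20, x[2] = 11, x[3] = 8, x[4] = 19, x[5] = 4, x[6] = 0, x[7] = 4, x[8] = 4, x[9] = 8, x[10] = 12, x[11] = 20, x[12] = 9, x[13] = 6, x[14] = 15, x[15] = 21, x[16] = 13, x[17] = 11, x[18] = 1, x[19] = 12, x[20] = 13, x[21] = 2, x[22] = 15, x[23] = 17, x[24] = 9, x[25] = 3, x[26] = 12, x[27] = 15, x[28] = 4, x[29] = 19, x[30] = 0, x[31] = 19, x[32] = 19, x[33] = 15, x[34] = 11, x[35] = 3, x[36] = 14, x[37] = 17, x[38] = 8, x[39] = 2, x[40] = 10, x[41] = 12, x[42] = 22, x[43] = 11, x[44] = 10, x[45] = 21, x[46] = 8, x[47] = 6, x[48] = 14, x[49] = 20, x[50] = 11.
Since (x[49], x[50]) = (x[1], x[2]) = (20, 11) (two consecutive terms determine the rest), the sequence is periodic with period 48.
(980 - 1) mod 48 = 19, so x[980] = x[20] = 13.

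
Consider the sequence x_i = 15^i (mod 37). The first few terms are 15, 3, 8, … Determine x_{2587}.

17

Computing terms: x_1 = 15,  x_2 = 3,  x_3 = 8,  x_4 = 9,  x_5 = 24,  x_6 = 27,  x_7 = 35,  x_8 = 7,  x_9 = 31,  x_{10} = 21,  x_{11} = 19,  x_{12} = 26,  x_{13} = 20,  x_{14} = 4,  x_{15} = 23,  x_{16} = 12,  x_{17} = 32,  x_{18} = 36,  x_{19} = 22,  x_{20} = 34,  x_{21} = 29,  x_{22} = 28,  x_{23} = 13,  x_{24} = 10,  x_{25} = 2,  x_{26} = 30,  x_{27} = 6,  x_{28} = 16,  x_{29} = 18,  x_{30} = 11,  x_{31} = 17,  x_{32} = 33,  x_{33} = 14,  x_{34} = 25,  x_{35} = 5,  x_{36} = 1,  x_{37} = 15.
Since x_{37} = x_1 = 15, the sequence is periodic with period 36.
(2587 - 1) mod 36 = 30, so x_{2587} = x_{31} = 17.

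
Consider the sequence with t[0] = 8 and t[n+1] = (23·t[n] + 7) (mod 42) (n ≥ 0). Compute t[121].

We have t[0] = 8,  t[1] = 23,  t[2] = 32,  t[3] = 29,  t[4] = 2,  t[5] = 11,  t[6] = 8.
The sequence repeats with period 6.
So t[121] = t[0 + ((121-0) mod 6)] = t[1] = 23.

23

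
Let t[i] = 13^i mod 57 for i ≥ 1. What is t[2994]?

Computing terms: t[1] = 13; t[2] = 55; t[3] = 31; t[4] = 4; t[5] = 52; t[6] = 49; t[7] = 10; t[8] = 16; t[9] = 37; t[10] = 25; t[11] = 40; t[12] = 7; t[13] = 34; t[14] = 43; t[15] = 46; t[16] = 28; t[17] = 22; t[18] = 1; t[19] = 13.
Since t[19] = t[1] = 13, the sequence is periodic with period 18.
(2994 - 1) mod 18 = 5, so t[2994] = t[6] = 49.

49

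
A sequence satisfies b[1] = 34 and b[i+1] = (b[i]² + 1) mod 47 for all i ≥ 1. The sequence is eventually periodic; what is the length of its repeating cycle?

4

Listing terms: b[1] = 34, b[2] = 29, b[3] = 43, b[4] = 17, b[5] = 8, b[6] = 18, b[7] = 43.
Since b[7] = b[3] = 43, the sequence is eventually periodic: after a pre-period of length 2 it cycles with period 4.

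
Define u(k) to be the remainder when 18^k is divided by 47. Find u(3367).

17

Computing terms: u(0) = 1, u(1) = 18, u(2) = 42, u(3) = 4, u(4) = 25, u(5) = 27, u(6) = 16, u(7) = 6, u(8) = 14, u(9) = 17, u(10) = 24, u(11) = 9, u(12) = 21, u(13) = 2, u(14) = 36, u(15) = 37, u(16) = 8, u(17) = 3, u(18) = 7, u(19) = 32, u(20) = 12, u(21) = 28, u(22) = 34, u(23) = 1.
The sequence repeats with period 23.
So u(3367) = u(0 + ((3367-0) mod 23)) = u(9) = 17.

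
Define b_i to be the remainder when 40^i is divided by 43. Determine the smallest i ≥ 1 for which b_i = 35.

b_0 = 1,  b_1 = 40,  b_2 = 9,  b_3 = 16,  b_4 = 38,  b_5 = 15,  b_6 = 41,  b_7 = 6,  b_8 = 25,  b_9 = 11,  b_{10} = 10,  b_{11} = 13,  b_{12} = 4,  b_{13} = 31,  b_{14} = 36,  b_{15} = 21,  b_{16} = 23,  b_{17} = 17,  b_{18} = 35,  b_{19} = 24,  b_{20} = 14,  b_{21} = 1.
Since b_{21} = b_0 = 1, the sequence is periodic with period 21.
The value 35 first appears (with i ≥ 1) at b_{18}.

18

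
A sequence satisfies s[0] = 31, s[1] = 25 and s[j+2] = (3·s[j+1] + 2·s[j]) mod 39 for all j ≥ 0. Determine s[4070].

20

We have s[0] = 31; s[1] = 25; s[2] = 20; s[3] = 32; s[4] = 19; s[5] = 4; s[6] = 11; s[7] = 2; s[8] = 28; s[9] = 10; s[10] = 8; s[11] = 5; s[12] = 31; s[13] = 25.
The sequence repeats with period 12.
(4070 - 0) mod 12 = 2, so s[4070] = s[2] = 20.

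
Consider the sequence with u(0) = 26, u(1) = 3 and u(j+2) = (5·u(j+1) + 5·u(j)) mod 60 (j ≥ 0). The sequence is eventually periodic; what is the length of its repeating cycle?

6

Computing terms: u(0) = 26,  u(1) = 3,  u(2) = 25,  u(3) = 20,  u(4) = 45,  u(5) = 25,  u(6) = 50,  u(7) = 15,  u(8) = 25,  u(9) = 20.
Since (u(8), u(9)) = (u(2), u(3)) = (25, 20) (two consecutive terms determine the rest), the sequence is eventually periodic: after a pre-period of length 2 it cycles with period 6.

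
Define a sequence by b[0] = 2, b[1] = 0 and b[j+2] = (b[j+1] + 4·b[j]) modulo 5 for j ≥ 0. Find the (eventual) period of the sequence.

6

We have b[0] = 2, b[1] = 0, b[2] = 3, b[3] = 3, b[4] = 0, b[5] = 2, b[6] = 2, b[7] = 0.
The sequence repeats with period 6.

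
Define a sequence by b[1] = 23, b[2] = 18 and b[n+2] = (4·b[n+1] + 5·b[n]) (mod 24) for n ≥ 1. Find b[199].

11

b[1] = 23, b[2] = 18, b[3] = 19, b[4] = 22, b[5] = 15, b[6] = 2, b[7] = 11, b[8] = 6, b[9] = 7, b[10] = 10, b[11] = 3, b[12] = 14, b[13] = 23, b[14] = 18.
Since (b[13], b[14]) = (b[1], b[2]) = (23, 18) (two consecutive terms determine the rest), the sequence is periodic with period 12.
(199 - 1) mod 12 = 6, so b[199] = b[7] = 11.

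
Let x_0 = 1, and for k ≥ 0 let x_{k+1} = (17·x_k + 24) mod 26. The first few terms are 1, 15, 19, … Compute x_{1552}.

x_0 = 1, x_1 = 15, x_2 = 19, x_3 = 9, x_4 = 21, x_5 = 17, x_6 = 1.
The sequence repeats with period 6.
(1552 - 0) mod 6 = 4, so x_{1552} = x_4 = 21.

21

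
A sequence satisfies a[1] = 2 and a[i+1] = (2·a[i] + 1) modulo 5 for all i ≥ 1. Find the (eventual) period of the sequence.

4

Listing terms: a[1] = 2,  a[2] = 0,  a[3] = 1,  a[4] = 3,  a[5] = 2.
Since a[5] = a[1] = 2, the sequence is periodic with period 4.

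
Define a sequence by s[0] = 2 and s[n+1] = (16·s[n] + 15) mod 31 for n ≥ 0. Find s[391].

16

Computing terms: s[0] = 2,  s[1] = 16,  s[2] = 23,  s[3] = 11,  s[4] = 5,  s[5] = 2.
The sequence repeats with period 5.
So s[391] = s[0 + ((391-0) mod 5)] = s[1] = 16.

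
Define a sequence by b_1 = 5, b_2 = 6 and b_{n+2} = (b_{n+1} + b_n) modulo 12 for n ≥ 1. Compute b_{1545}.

We have b_1 = 5; b_2 = 6; b_3 = 11; b_4 = 5; b_5 = 4; b_6 = 9; b_7 = 1; b_8 = 10; b_9 = 11; b_{10} = 9; b_{11} = 8; b_{12} = 5; b_{13} = 1; b_{14} = 6; b_{15} = 7; b_{16} = 1; b_{17} = 8; b_{18} = 9; b_{19} = 5; b_{20} = 2; b_{21} = 7; b_{22} = 9; b_{23} = 4; b_{24} = 1; b_{25} = 5; b_{26} = 6.
Since (b_{25}, b_{26}) = (b_1, b_2) = (5, 6) (two consecutive terms determine the rest), the sequence is periodic with period 24.
(1545 - 1) mod 24 = 8, so b_{1545} = b_9 = 11.

11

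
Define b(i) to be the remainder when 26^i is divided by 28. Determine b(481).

b(0) = 1, b(1) = 26, b(2) = 4, b(3) = 20, b(4) = 16, b(5) = 24, b(6) = 8, b(7) = 12, b(8) = 4.
Since b(8) = b(2) = 4, the sequence is eventually periodic: after a pre-period of length 2 it cycles with period 6.
For i ≥ 2, b(i) depends only on (i - 2) mod 6. (481 - 2) mod 6 = 5, so b(481) = b(7) = 12.

12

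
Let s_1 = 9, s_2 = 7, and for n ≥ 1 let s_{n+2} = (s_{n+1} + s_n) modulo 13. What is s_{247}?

Listing terms: s_1 = 9; s_2 = 7; s_3 = 3; s_4 = 10; s_5 = 0; s_6 = 10; s_7 = 10; s_8 = 7; s_9 = 4; s_{10} = 11; s_{11} = 2; s_{12} = 0; s_{13} = 2; s_{14} = 2; s_{15} = 4; s_{16} = 6; s_{17} = 10; s_{18} = 3; s_{19} = 0; s_{20} = 3; s_{21} = 3; s_{22} = 6; s_{23} = 9; s_{24} = 2; s_{25} = 11; s_{26} = 0; s_{27} = 11; s_{28} = 11; s_{29} = 9; s_{30} = 7.
The sequence repeats with period 28.
So s_{247} = s_{1 + ((247-1) mod 28)} = s_{23} = 9.

9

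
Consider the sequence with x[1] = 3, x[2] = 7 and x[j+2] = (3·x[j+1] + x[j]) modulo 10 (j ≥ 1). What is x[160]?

9

We have x[1] = 3; x[2] = 7; x[3] = 4; x[4] = 9; x[5] = 1; x[6] = 2; x[7] = 7; x[8] = 3; x[9] = 6; x[10] = 1; x[11] = 9; x[12] = 8; x[13] = 3; x[14] = 7.
The sequence repeats with period 12.
So x[160] = x[1 + ((160-1) mod 12)] = x[4] = 9.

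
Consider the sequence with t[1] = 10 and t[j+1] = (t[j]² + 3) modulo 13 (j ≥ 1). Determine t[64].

Listing terms: t[1] = 10; t[2] = 12; t[3] = 4; t[4] = 6; t[5] = 0; t[6] = 3; t[7] = 12.
Since t[7] = t[2] = 12, the sequence is eventually periodic: after a pre-period of length 1 it cycles with period 5.
For j ≥ 2, t[j] depends only on (j - 2) mod 5. (64 - 2) mod 5 = 2, so t[64] = t[4] = 6.

6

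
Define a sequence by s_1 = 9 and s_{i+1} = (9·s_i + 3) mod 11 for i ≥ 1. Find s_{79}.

Listing terms: s_1 = 9; s_2 = 7; s_3 = 0; s_4 = 3; s_5 = 8; s_6 = 9.
The sequence repeats with period 5.
(79 - 1) mod 5 = 3, so s_{79} = s_4 = 3.

3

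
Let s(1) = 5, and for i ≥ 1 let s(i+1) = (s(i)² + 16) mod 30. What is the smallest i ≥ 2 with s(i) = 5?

We have s(1) = 5; s(2) = 11; s(3) = 17; s(4) = 5.
The sequence repeats with period 3.
The value 5 next appears (with i ≥ 2) at s(4).

4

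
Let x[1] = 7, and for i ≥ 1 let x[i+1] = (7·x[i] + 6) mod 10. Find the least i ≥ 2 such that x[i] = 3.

Computing terms: x[1] = 7, x[2] = 5, x[3] = 1, x[4] = 3, x[5] = 7.
Since x[5] = x[1] = 7, the sequence is periodic with period 4.
The value 3 first appears (with i ≥ 2) at x[4].

4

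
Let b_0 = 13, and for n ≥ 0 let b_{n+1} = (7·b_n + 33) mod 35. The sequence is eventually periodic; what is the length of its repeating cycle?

Listing terms: b_0 = 13,  b_1 = 19,  b_2 = 26,  b_3 = 5,  b_4 = 33,  b_5 = 19.
Since b_5 = b_1 = 19, the sequence is eventually periodic: after a pre-period of length 1 it cycles with period 4.

4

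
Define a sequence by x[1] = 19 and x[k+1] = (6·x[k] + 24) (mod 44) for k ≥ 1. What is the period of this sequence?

10

We have x[1] = 19,  x[2] = 6,  x[3] = 16,  x[4] = 32,  x[5] = 40,  x[6] = 0,  x[7] = 24,  x[8] = 36,  x[9] = 20,  x[10] = 12,  x[11] = 8,  x[12] = 28,  x[13] = 16.
Since x[13] = x[3] = 16, the sequence is eventually periodic: after a pre-period of length 2 it cycles with period 10.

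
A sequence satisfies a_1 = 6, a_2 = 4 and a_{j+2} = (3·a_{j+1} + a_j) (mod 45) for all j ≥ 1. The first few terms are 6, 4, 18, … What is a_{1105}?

6

a_1 = 6; a_2 = 4; a_3 = 18; a_4 = 13; a_5 = 12; a_6 = 4; a_7 = 24; a_8 = 31; a_9 = 27; a_{10} = 22; a_{11} = 3; a_{12} = 31; a_{13} = 6; a_{14} = 4.
The sequence repeats with period 12.
(1105 - 1) mod 12 = 0, so a_{1105} = a_1 = 6.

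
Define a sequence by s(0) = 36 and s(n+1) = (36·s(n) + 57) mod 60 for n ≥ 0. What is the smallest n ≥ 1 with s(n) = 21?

5

Listing terms: s(0) = 36, s(1) = 33, s(2) = 45, s(3) = 57, s(4) = 9, s(5) = 21, s(6) = 33.
Since s(6) = s(1) = 33, the sequence is eventually periodic: after a pre-period of length 1 it cycles with period 5.
The value 21 first appears (with n ≥ 1) at s(5).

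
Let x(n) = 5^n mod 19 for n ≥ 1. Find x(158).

x(1) = 5, x(2) = 6, x(3) = 11, x(4) = 17, x(5) = 9, x(6) = 7, x(7) = 16, x(8) = 4, x(9) = 1, x(10) = 5.
The sequence repeats with period 9.
(158 - 1) mod 9 = 4, so x(158) = x(5) = 9.

9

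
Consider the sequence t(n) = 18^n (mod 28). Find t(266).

t(0) = 1, t(1) = 18, t(2) = 16, t(3) = 8, t(4) = 4, t(5) = 16.
Since t(5) = t(2) = 16, the sequence is eventually periodic: after a pre-period of length 2 it cycles with period 3.
For n ≥ 2, t(n) depends only on (n - 2) mod 3. (266 - 2) mod 3 = 0, so t(266) = t(2) = 16.

16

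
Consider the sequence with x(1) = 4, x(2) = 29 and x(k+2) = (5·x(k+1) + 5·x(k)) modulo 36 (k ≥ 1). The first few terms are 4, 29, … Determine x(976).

Computing terms: x(1) = 4,  x(2) = 29,  x(3) = 21,  x(4) = 34,  x(5) = 23,  x(6) = 33,  x(7) = 28,  x(8) = 17,  x(9) = 9,  x(10) = 22,  x(11) = 11,  x(12) = 21,  x(13) = 16,  x(14) = 5,  x(15) = 33,  x(16) = 10,  x(17) = 35,  x(18) = 9,  x(19) = 4,  x(20) = 29.
The sequence repeats with period 18.
(976 - 1) mod 18 = 3, so x(976) = x(4) = 34.

34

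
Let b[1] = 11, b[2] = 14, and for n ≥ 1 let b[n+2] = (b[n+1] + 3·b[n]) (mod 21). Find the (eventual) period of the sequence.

We have b[1] = 11, b[2] = 14, b[3] = 5, b[4] = 5, b[5] = 20, b[6] = 14, b[7] = 11, b[8] = 11, b[9] = 2, b[10] = 14, b[11] = 20, b[12] = 20, b[13] = 17, b[14] = 14, b[15] = 2, b[16] = 2, b[17] = 8, b[18] = 14, b[19] = 17, b[20] = 17, b[21] = 5, b[22] = 14, b[23] = 8, b[24] = 8, b[25] = 11, b[26] = 14.
Since (b[25], b[26]) = (b[1], b[2]) = (11, 14) (two consecutive terms determine the rest), the sequence is periodic with period 24.

24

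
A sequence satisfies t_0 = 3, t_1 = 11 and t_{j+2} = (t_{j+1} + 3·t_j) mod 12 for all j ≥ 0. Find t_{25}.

11

Listing terms: t_0 = 3; t_1 = 11; t_2 = 8; t_3 = 5; t_4 = 5; t_5 = 8; t_6 = 11; t_7 = 11; t_8 = 8.
Since (t_7, t_8) = (t_1, t_2) = (11, 8) (two consecutive terms determine the rest), the sequence is eventually periodic: after a pre-period of length 1 it cycles with period 6.
For j ≥ 1, t_j depends only on (j - 1) mod 6. (25 - 1) mod 6 = 0, so t_{25} = t_1 = 11.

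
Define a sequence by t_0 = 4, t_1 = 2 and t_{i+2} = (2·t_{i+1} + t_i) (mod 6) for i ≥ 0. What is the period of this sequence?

Listing terms: t_0 = 4,  t_1 = 2,  t_2 = 2,  t_3 = 0,  t_4 = 2,  t_5 = 4,  t_6 = 4,  t_7 = 0,  t_8 = 4,  t_9 = 2.
The sequence repeats with period 8.

8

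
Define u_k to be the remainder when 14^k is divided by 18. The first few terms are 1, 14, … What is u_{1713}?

u_0 = 1, u_1 = 14, u_2 = 16, u_3 = 8, u_4 = 4, u_5 = 2, u_6 = 10, u_7 = 14.
Since u_7 = u_1 = 14, the sequence is eventually periodic: after a pre-period of length 1 it cycles with period 6.
For k ≥ 1, u_k depends only on (k - 1) mod 6. (1713 - 1) mod 6 = 2, so u_{1713} = u_3 = 8.

8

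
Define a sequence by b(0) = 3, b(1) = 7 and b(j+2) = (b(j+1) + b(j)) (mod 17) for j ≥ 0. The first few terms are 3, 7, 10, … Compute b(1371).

Listing terms: b(0) = 3,  b(1) = 7,  b(2) = 10,  b(3) = 0,  b(4) = 10,  b(5) = 10,  b(6) = 3,  b(7) = 13,  b(8) = 16,  b(9) = 12,  b(10) = 11,  b(11) = 6,  b(12) = 0,  b(13) = 6,  b(14) = 6,  b(15) = 12,  b(16) = 1,  b(17) = 13,  b(18) = 14,  b(19) = 10,  b(20) = 7,  b(21) = 0,  b(22) = 7,  b(23) = 7,  b(24) = 14,  b(25) = 4,  b(26) = 1,  b(27) = 5,  b(28) = 6,  b(29) = 11,  b(30) = 0,  b(31) = 11,  b(32) = 11,  b(33) = 5,  b(34) = 16,  b(35) = 4,  b(36) = 3,  b(37) = 7.
The sequence repeats with period 36.
So b(1371) = b(0 + ((1371-0) mod 36)) = b(3) = 0.

0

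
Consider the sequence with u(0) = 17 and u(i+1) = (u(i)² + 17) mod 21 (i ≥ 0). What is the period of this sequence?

6

Computing terms: u(0) = 17, u(1) = 12, u(2) = 14, u(3) = 3, u(4) = 5, u(5) = 0, u(6) = 17.
Since u(6) = u(0) = 17, the sequence is periodic with period 6.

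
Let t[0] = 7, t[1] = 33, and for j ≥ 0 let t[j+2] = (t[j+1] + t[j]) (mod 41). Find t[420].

Computing terms: t[0] = 7; t[1] = 33; t[2] = 40; t[3] = 32; t[4] = 31; t[5] = 22; t[6] = 12; t[7] = 34; t[8] = 5; t[9] = 39; t[10] = 3; t[11] = 1; t[12] = 4; t[13] = 5; t[14] = 9; t[15] = 14; t[16] = 23; t[17] = 37; t[18] = 19; t[19] = 15; t[20] = 34; t[21] = 8; t[22] = 1; t[23] = 9; t[24] = 10; t[25] = 19; t[26] = 29; t[27] = 7; t[28] = 36; t[29] = 2; t[30] = 38; t[31] = 40; t[32] = 37; t[33] = 36; t[34] = 32; t[35] = 27; t[36] = 18; t[37] = 4; t[38] = 22; t[39] = 26; t[40] = 7; t[41] = 33.
The sequence repeats with period 40.
(420 - 0) mod 40 = 20, so t[420] = t[20] = 34.

34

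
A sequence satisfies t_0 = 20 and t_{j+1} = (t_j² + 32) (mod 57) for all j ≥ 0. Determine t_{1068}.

32

t_0 = 20; t_1 = 33; t_2 = 38; t_3 = 51; t_4 = 11; t_5 = 39; t_6 = 14; t_7 = 0; t_8 = 32; t_9 = 30; t_{10} = 20.
The sequence repeats with period 10.
(1068 - 0) mod 10 = 8, so t_{1068} = t_8 = 32.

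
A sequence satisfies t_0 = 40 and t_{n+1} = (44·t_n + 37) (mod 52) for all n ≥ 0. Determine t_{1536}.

1

Computing terms: t_0 = 40, t_1 = 29, t_2 = 13, t_3 = 37, t_4 = 1, t_5 = 29.
Since t_5 = t_1 = 29, the sequence is eventually periodic: after a pre-period of length 1 it cycles with period 4.
For n ≥ 1, t_n depends only on (n - 1) mod 4. (1536 - 1) mod 4 = 3, so t_{1536} = t_4 = 1.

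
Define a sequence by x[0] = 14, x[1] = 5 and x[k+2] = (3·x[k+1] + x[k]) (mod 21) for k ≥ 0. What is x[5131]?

We have x[0] = 14, x[1] = 5, x[2] = 8, x[3] = 8, x[4] = 11, x[5] = 20, x[6] = 8, x[7] = 2, x[8] = 14, x[9] = 2, x[10] = 20, x[11] = 20, x[12] = 17, x[13] = 8, x[14] = 20, x[15] = 5, x[16] = 14, x[17] = 5.
The sequence repeats with period 16.
(5131 - 0) mod 16 = 11, so x[5131] = x[11] = 20.

20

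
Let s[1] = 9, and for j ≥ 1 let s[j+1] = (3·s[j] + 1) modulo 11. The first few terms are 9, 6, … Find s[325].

s[1] = 9,  s[2] = 6,  s[3] = 8,  s[4] = 3,  s[5] = 10,  s[6] = 9.
Since s[6] = s[1] = 9, the sequence is periodic with period 5.
So s[325] = s[1 + ((325-1) mod 5)] = s[5] = 10.

10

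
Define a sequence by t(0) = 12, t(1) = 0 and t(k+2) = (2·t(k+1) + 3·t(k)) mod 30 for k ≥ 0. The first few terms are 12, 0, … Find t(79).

12

We have t(0) = 12,  t(1) = 0,  t(2) = 6,  t(3) = 12,  t(4) = 12,  t(5) = 0.
The sequence repeats with period 4.
(79 - 0) mod 4 = 3, so t(79) = t(3) = 12.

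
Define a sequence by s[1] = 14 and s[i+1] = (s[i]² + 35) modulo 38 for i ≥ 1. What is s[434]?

3

Computing terms: s[1] = 14, s[2] = 3, s[3] = 6, s[4] = 33, s[5] = 22, s[6] = 25, s[7] = 14.
Since s[7] = s[1] = 14, the sequence is periodic with period 6.
So s[434] = s[1 + ((434-1) mod 6)] = s[2] = 3.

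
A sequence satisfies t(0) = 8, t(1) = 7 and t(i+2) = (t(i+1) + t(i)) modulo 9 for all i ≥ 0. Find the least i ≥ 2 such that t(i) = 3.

We have t(0) = 8; t(1) = 7; t(2) = 6; t(3) = 4; t(4) = 1; t(5) = 5; t(6) = 6; t(7) = 2; t(8) = 8; t(9) = 1; t(10) = 0; t(11) = 1; t(12) = 1; t(13) = 2; t(14) = 3; t(15) = 5; t(16) = 8; t(17) = 4; t(18) = 3; t(19) = 7; t(20) = 1; t(21) = 8; t(22) = 0; t(23) = 8; t(24) = 8; t(25) = 7.
Since (t(24), t(25)) = (t(0), t(1)) = (8, 7) (two consecutive terms determine the rest), the sequence is periodic with period 24.
The value 3 first appears (with i ≥ 2) at t(14).

14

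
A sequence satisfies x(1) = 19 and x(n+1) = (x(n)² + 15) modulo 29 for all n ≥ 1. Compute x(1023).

Computing terms: x(1) = 19; x(2) = 28; x(3) = 16; x(4) = 10; x(5) = 28.
Since x(5) = x(2) = 28, the sequence is eventually periodic: after a pre-period of length 1 it cycles with period 3.
For n ≥ 2, x(n) depends only on (n - 2) mod 3. (1023 - 2) mod 3 = 1, so x(1023) = x(3) = 16.

16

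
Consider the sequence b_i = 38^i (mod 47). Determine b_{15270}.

18

Computing terms: b_1 = 38; b_2 = 34; b_3 = 23; b_4 = 28; b_5 = 30; b_6 = 12; b_7 = 33; b_8 = 32; b_9 = 41; b_{10} = 7; b_{11} = 31; b_{12} = 3; b_{13} = 20; b_{14} = 8; b_{15} = 22; b_{16} = 37; b_{17} = 43; b_{18} = 36; b_{19} = 5; b_{20} = 2; b_{21} = 29; b_{22} = 21; b_{23} = 46; b_{24} = 9; b_{25} = 13; b_{26} = 24; b_{27} = 19; b_{28} = 17; b_{29} = 35; b_{30} = 14; b_{31} = 15; b_{32} = 6; b_{33} = 40; b_{34} = 16; b_{35} = 44; b_{36} = 27; b_{37} = 39; b_{38} = 25; b_{39} = 10; b_{40} = 4; b_{41} = 11; b_{42} = 42; b_{43} = 45; b_{44} = 18; b_{45} = 26; b_{46} = 1; b_{47} = 38.
Since b_{47} = b_1 = 38, the sequence is periodic with period 46.
So b_{15270} = b_{1 + ((15270-1) mod 46)} = b_{44} = 18.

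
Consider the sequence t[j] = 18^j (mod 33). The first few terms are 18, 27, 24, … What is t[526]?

15

We have t[1] = 18; t[2] = 27; t[3] = 24; t[4] = 3; t[5] = 21; t[6] = 15; t[7] = 6; t[8] = 9; t[9] = 30; t[10] = 12; t[11] = 18.
Since t[11] = t[1] = 18, the sequence is periodic with period 10.
(526 - 1) mod 10 = 5, so t[526] = t[6] = 15.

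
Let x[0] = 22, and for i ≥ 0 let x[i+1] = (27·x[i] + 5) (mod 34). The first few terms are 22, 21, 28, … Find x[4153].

Computing terms: x[0] = 22; x[1] = 21; x[2] = 28; x[3] = 13; x[4] = 16; x[5] = 29; x[6] = 6; x[7] = 31; x[8] = 26; x[9] = 27; x[10] = 20; x[11] = 1; x[12] = 32; x[13] = 19; x[14] = 8; x[15] = 17; x[16] = 22.
Since x[16] = x[0] = 22, the sequence is periodic with period 16.
(4153 - 0) mod 16 = 9, so x[4153] = x[9] = 27.

27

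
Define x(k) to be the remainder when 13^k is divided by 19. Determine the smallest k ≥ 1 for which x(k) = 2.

11

x(0) = 1,  x(1) = 13,  x(2) = 17,  x(3) = 12,  x(4) = 4,  x(5) = 14,  x(6) = 11,  x(7) = 10,  x(8) = 16,  x(9) = 18,  x(10) = 6,  x(11) = 2,  x(12) = 7,  x(13) = 15,  x(14) = 5,  x(15) = 8,  x(16) = 9,  x(17) = 3,  x(18) = 1.
Since x(18) = x(0) = 1, the sequence is periodic with period 18.
The value 2 first appears (with k ≥ 1) at x(11).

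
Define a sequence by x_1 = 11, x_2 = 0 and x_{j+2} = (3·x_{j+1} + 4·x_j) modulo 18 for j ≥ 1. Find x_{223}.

2

Computing terms: x_1 = 11,  x_2 = 0,  x_3 = 8,  x_4 = 6,  x_5 = 14,  x_6 = 12,  x_7 = 2,  x_8 = 0,  x_9 = 8.
Since (x_8, x_9) = (x_2, x_3) = (0, 8) (two consecutive terms determine the rest), the sequence is eventually periodic: after a pre-period of length 1 it cycles with period 6.
For j ≥ 2, x_j depends only on (j - 2) mod 6. (223 - 2) mod 6 = 5, so x_{223} = x_7 = 2.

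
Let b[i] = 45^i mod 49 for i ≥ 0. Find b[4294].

b[0] = 1, b[1] = 45, b[2] = 16, b[3] = 34, b[4] = 11, b[5] = 5, b[6] = 29, b[7] = 31, b[8] = 23, b[9] = 6, b[10] = 25, b[11] = 47, b[12] = 8, b[13] = 17, b[14] = 30, b[15] = 27, b[16] = 39, b[17] = 40, b[18] = 36, b[19] = 3, b[20] = 37, b[21] = 48, b[22] = 4, b[23] = 33, b[24] = 15, b[25] = 38, b[26] = 44, b[27] = 20, b[28] = 18, b[29] = 26, b[30] = 43, b[31] = 24, b[32] = 2, b[33] = 41, b[34] = 32, b[35] = 19, b[36] = 22, b[37] = 10, b[38] = 9, b[39] = 13, b[40] = 46, b[41] = 12, b[42] = 1.
Since b[42] = b[0] = 1, the sequence is periodic with period 42.
So b[4294] = b[0 + ((4294-0) mod 42)] = b[10] = 25.

25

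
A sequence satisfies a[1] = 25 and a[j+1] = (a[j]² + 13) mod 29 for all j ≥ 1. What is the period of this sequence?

a[1] = 25, a[2] = 0, a[3] = 13, a[4] = 8, a[5] = 19, a[6] = 26, a[7] = 22, a[8] = 4, a[9] = 0.
Since a[9] = a[2] = 0, the sequence is eventually periodic: after a pre-period of length 1 it cycles with period 7.

7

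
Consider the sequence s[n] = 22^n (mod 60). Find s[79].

28

Computing terms: s[0] = 1,  s[1] = 22,  s[2] = 4,  s[3] = 28,  s[4] = 16,  s[5] = 52,  s[6] = 4.
Since s[6] = s[2] = 4, the sequence is eventually periodic: after a pre-period of length 2 it cycles with period 4.
For n ≥ 2, s[n] depends only on (n - 2) mod 4. (79 - 2) mod 4 = 1, so s[79] = s[3] = 28.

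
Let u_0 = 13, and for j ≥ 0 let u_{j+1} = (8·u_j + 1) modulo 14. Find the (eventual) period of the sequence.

7

Listing terms: u_0 = 13; u_1 = 7; u_2 = 1; u_3 = 9; u_4 = 3; u_5 = 11; u_6 = 5; u_7 = 13.
Since u_7 = u_0 = 13, the sequence is periodic with period 7.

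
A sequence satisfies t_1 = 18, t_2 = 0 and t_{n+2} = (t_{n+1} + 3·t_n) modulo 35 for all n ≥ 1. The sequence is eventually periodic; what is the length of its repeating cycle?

24

t_1 = 18,  t_2 = 0,  t_3 = 19,  t_4 = 19,  t_5 = 6,  t_6 = 28,  t_7 = 11,  t_8 = 25,  t_9 = 23,  t_{10} = 28,  t_{11} = 27,  t_{12} = 6,  t_{13} = 17,  t_{14} = 0,  t_{15} = 16,  t_{16} = 16,  t_{17} = 29,  t_{18} = 7,  t_{19} = 24,  t_{20} = 10,  t_{21} = 12,  t_{22} = 7,  t_{23} = 8,  t_{24} = 29,  t_{25} = 18,  t_{26} = 0.
The sequence repeats with period 24.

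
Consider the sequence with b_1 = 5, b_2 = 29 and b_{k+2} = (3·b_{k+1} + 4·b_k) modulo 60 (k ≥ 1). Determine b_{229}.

23

b_1 = 5, b_2 = 29, b_3 = 47, b_4 = 17, b_5 = 59, b_6 = 5, b_7 = 11, b_8 = 53, b_9 = 23, b_{10} = 41, b_{11} = 35, b_{12} = 29, b_{13} = 47.
Since (b_{12}, b_{13}) = (b_2, b_3) = (29, 47) (two consecutive terms determine the rest), the sequence is eventually periodic: after a pre-period of length 1 it cycles with period 10.
For k ≥ 2, b_k depends only on (k - 2) mod 10. (229 - 2) mod 10 = 7, so b_{229} = b_9 = 23.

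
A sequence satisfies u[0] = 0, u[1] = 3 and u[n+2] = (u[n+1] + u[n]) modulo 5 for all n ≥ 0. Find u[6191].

2

Listing terms: u[0] = 0, u[1] = 3, u[2] = 3, u[3] = 1, u[4] = 4, u[5] = 0, u[6] = 4, u[7] = 4, u[8] = 3, u[9] = 2, u[10] = 0, u[11] = 2, u[12] = 2, u[13] = 4, u[14] = 1, u[15] = 0, u[16] = 1, u[17] = 1, u[18] = 2, u[19] = 3, u[20] = 0, u[21] = 3.
Since (u[20], u[21]) = (u[0], u[1]) = (0, 3) (two consecutive terms determine the rest), the sequence is periodic with period 20.
So u[6191] = u[0 + ((6191-0) mod 20)] = u[11] = 2.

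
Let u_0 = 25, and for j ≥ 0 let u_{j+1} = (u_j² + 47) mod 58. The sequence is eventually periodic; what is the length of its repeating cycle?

10

u_0 = 25, u_1 = 34, u_2 = 43, u_3 = 40, u_4 = 23, u_5 = 54, u_6 = 5, u_7 = 14, u_8 = 11, u_9 = 52, u_{10} = 25.
Since u_{10} = u_0 = 25, the sequence is periodic with period 10.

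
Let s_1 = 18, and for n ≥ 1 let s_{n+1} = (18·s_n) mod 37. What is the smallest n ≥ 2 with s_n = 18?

s_1 = 18, s_2 = 28, s_3 = 23, s_4 = 7, s_5 = 15, s_6 = 11, s_7 = 13, s_8 = 12, s_9 = 31, s_{10} = 3, s_{11} = 17, s_{12} = 10, s_{13} = 32, s_{14} = 21, s_{15} = 8, s_{16} = 33, s_{17} = 2, s_{18} = 36, s_{19} = 19, s_{20} = 9, s_{21} = 14, s_{22} = 30, s_{23} = 22, s_{24} = 26, s_{25} = 24, s_{26} = 25, s_{27} = 6, s_{28} = 34, s_{29} = 20, s_{30} = 27, s_{31} = 5, s_{32} = 16, s_{33} = 29, s_{34} = 4, s_{35} = 35, s_{36} = 1, s_{37} = 18.
The sequence repeats with period 36.
The value 18 next appears (with n ≥ 2) at s_{37}.

37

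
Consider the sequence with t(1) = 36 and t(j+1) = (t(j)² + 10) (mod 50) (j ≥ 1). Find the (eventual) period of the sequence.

t(1) = 36,  t(2) = 6,  t(3) = 46,  t(4) = 26,  t(5) = 36.
The sequence repeats with period 4.

4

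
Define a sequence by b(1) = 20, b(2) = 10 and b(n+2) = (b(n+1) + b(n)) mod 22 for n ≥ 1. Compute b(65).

b(1) = 20, b(2) = 10, b(3) = 8, b(4) = 18, b(5) = 4, b(6) = 0, b(7) = 4, b(8) = 4, b(9) = 8, b(10) = 12, b(11) = 20, b(12) = 10.
Since (b(11), b(12)) = (b(1), b(2)) = (20, 10) (two consecutive terms determine the rest), the sequence is periodic with period 10.
(65 - 1) mod 10 = 4, so b(65) = b(5) = 4.

4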